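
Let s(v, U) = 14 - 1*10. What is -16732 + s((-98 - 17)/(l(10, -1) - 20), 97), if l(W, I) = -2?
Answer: -16728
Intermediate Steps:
s(v, U) = 4 (s(v, U) = 14 - 10 = 4)
-16732 + s((-98 - 17)/(l(10, -1) - 20), 97) = -16732 + 4 = -16728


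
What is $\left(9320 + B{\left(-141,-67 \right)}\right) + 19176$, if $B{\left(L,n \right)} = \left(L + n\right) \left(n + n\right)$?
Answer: $56368$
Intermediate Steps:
$B{\left(L,n \right)} = 2 n \left(L + n\right)$ ($B{\left(L,n \right)} = \left(L + n\right) 2 n = 2 n \left(L + n\right)$)
$\left(9320 + B{\left(-141,-67 \right)}\right) + 19176 = \left(9320 + 2 \left(-67\right) \left(-141 - 67\right)\right) + 19176 = \left(9320 + 2 \left(-67\right) \left(-208\right)\right) + 19176 = \left(9320 + 27872\right) + 19176 = 37192 + 19176 = 56368$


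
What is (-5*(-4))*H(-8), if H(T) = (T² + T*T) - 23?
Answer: 2100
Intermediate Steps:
H(T) = -23 + 2*T² (H(T) = (T² + T²) - 23 = 2*T² - 23 = -23 + 2*T²)
(-5*(-4))*H(-8) = (-5*(-4))*(-23 + 2*(-8)²) = 20*(-23 + 2*64) = 20*(-23 + 128) = 20*105 = 2100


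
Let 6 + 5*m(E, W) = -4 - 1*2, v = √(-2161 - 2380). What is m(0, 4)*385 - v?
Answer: -924 - I*√4541 ≈ -924.0 - 67.387*I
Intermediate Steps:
v = I*√4541 (v = √(-4541) = I*√4541 ≈ 67.387*I)
m(E, W) = -12/5 (m(E, W) = -6/5 + (-4 - 1*2)/5 = -6/5 + (-4 - 2)/5 = -6/5 + (⅕)*(-6) = -6/5 - 6/5 = -12/5)
m(0, 4)*385 - v = -12/5*385 - I*√4541 = -924 - I*√4541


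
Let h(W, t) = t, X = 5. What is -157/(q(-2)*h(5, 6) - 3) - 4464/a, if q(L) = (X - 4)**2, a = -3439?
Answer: -526531/10317 ≈ -51.035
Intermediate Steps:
q(L) = 1 (q(L) = (5 - 4)**2 = 1**2 = 1)
-157/(q(-2)*h(5, 6) - 3) - 4464/a = -157/(1*6 - 3) - 4464/(-3439) = -157/(6 - 3) - 4464*(-1/3439) = -157/3 + 4464/3439 = -526531/10317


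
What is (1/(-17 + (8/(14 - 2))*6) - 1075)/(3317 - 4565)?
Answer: 1747/2028 ≈ 0.86144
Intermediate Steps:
(1/(-17 + (8/(14 - 2))*6) - 1075)/(3317 - 4565) = (1/(-17 + (8/12)*6) - 1075)/(-1248) = (1/(-17 + (8*(1/12))*6) - 1075)*(-1/1248) = (1/(-17 + (⅔)*6) - 1075)*(-1/1248) = (1/(-17 + 4) - 1075)*(-1/1248) = (1/(-13) - 1075)*(-1/1248) = (-1/13 - 1075)*(-1/1248) = -13976/13*(-1/1248) = 1747/2028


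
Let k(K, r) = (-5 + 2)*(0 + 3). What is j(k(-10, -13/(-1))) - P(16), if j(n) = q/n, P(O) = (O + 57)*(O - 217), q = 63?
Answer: 14666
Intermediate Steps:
k(K, r) = -9 (k(K, r) = -3*3 = -9)
P(O) = (-217 + O)*(57 + O) (P(O) = (57 + O)*(-217 + O) = (-217 + O)*(57 + O))
j(n) = 63/n
j(k(-10, -13/(-1))) - P(16) = 63/(-9) - (-12369 + 16² - 160*16) = 63*(-⅑) - (-12369 + 256 - 2560) = -7 - 1*(-14673) = -7 + 14673 = 14666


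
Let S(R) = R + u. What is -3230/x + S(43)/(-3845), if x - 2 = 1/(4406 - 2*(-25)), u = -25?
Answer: -55340784034/34270485 ≈ -1614.8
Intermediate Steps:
S(R) = -25 + R (S(R) = R - 25 = -25 + R)
x = 8913/4456 (x = 2 + 1/(4406 - 2*(-25)) = 2 + 1/(4406 + 50) = 2 + 1/4456 = 8913/4456 ≈ 2.0002)
-3230/x + S(43)/(-3845) = -3230/8913/4456 + (-25 + 43)/(-3845) = -3230*4456/8913 + 18*(-1/3845) = -14392880/8913 - 18/3845 = -55340784034/34270485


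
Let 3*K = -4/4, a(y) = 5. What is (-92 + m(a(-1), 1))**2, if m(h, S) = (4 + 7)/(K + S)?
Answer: 22801/4 ≈ 5700.3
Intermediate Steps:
K = -1/3 (K = (-4/4)/3 = (-4*1/4)/3 = (1/3)*(-1) = -1/3 ≈ -0.33333)
m(h, S) = 11/(-1/3 + S) (m(h, S) = (4 + 7)/(-1/3 + S) = 11/(-1/3 + S))
(-92 + m(a(-1), 1))**2 = (-92 + 33/(-1 + 3*1))**2 = (-92 + 33/(-1 + 3))**2 = (-92 + 33/2)**2 = (-151/2)**2 = 22801/4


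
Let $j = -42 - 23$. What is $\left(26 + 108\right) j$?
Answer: $-8710$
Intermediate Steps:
$j = -65$
$\left(26 + 108\right) j = \left(26 + 108\right) \left(-65\right) = 134 \left(-65\right) = -8710$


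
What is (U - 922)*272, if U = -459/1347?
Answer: -112643632/449 ≈ -2.5088e+5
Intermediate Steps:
U = -153/449 (U = -459*1/1347 = -153/449 ≈ -0.34076)
(U - 922)*272 = (-153/449 - 922)*272 = -414131/449*272 = -112643632/449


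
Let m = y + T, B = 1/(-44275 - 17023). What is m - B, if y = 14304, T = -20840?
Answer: -400643727/61298 ≈ -6536.0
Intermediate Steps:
B = -1/61298 (B = 1/(-61298) = -1/61298 ≈ -1.6314e-5)
m = -6536 (m = 14304 - 20840 = -6536)
m - B = -6536 - 1*(-1/61298) = -6536 + 1/61298 = -400643727/61298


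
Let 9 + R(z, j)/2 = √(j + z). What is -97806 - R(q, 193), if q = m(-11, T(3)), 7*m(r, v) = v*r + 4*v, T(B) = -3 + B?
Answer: -97788 - 2*√193 ≈ -97816.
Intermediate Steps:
m(r, v) = 4*v/7 + r*v/7 (m(r, v) = (v*r + 4*v)/7 = (r*v + 4*v)/7 = (4*v + r*v)/7 = 4*v/7 + r*v/7)
q = 0 (q = (-3 + 3)*(4 - 11)/7 = (⅐)*0*(-7) = 0)
R(z, j) = -18 + 2*√(j + z)
-97806 - R(q, 193) = -97806 - (-18 + 2*√(193 + 0)) = -97806 - (-18 + 2*√193) = -97806 + (18 - 2*√193) = -97788 - 2*√193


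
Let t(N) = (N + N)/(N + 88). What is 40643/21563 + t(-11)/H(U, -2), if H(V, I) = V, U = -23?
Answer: 6586649/3471643 ≈ 1.8973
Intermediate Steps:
t(N) = 2*N/(88 + N) (t(N) = (2*N)/(88 + N) = 2*N/(88 + N))
40643/21563 + t(-11)/H(U, -2) = 40643/21563 + (2*(-11)/(88 - 11))/(-23) = 40643*(1/21563) + (2*(-11)/77)*(-1/23) = 40643/21563 + (2*(-11)*(1/77))*(-1/23) = 40643/21563 - 2/7*(-1/23) = 40643/21563 + 2/161 = 6586649/3471643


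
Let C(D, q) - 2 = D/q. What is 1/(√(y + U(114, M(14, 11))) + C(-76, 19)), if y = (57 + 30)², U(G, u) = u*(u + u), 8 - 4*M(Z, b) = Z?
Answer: 4/15139 + 9*√374/15139 ≈ 0.011761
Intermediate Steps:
M(Z, b) = 2 - Z/4
C(D, q) = 2 + D/q
U(G, u) = 2*u² (U(G, u) = u*(2*u) = 2*u²)
y = 7569 (y = 87² = 7569)
1/(√(y + U(114, M(14, 11))) + C(-76, 19)) = 1/(√(7569 + 2*(2 - ¼*14)²) + (2 - 76/19)) = 1/(√(7569 + 2*(2 - 7/2)²) + (2 - 76*1/19)) = 1/(√(7569 + 2*(-3/2)²) + (2 - 4)) = 1/(√(7569 + 2*(9/4)) - 2) = 1/(√(7569 + 9/2) - 2) = 1/(√(15147/2) - 2) = 1/(9*√374/2 - 2) = 1/(-2 + 9*√374/2)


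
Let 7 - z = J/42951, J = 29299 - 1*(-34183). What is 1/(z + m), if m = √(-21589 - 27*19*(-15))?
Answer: 10186903425/25687742024119 - 1844788401*I*√13894/25687742024119 ≈ 0.00039657 - 0.0084651*I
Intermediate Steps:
J = 63482 (J = 29299 + 34183 = 63482)
z = 237175/42951 (z = 7 - 63482/42951 = 237175/42951 ≈ 5.5220)
m = I*√13894 (m = √(-21589 - 513*(-15)) = √(-21589 + 7695) = √(-13894) = I*√13894 ≈ 117.87*I)
1/(z + m) = 1/(237175/42951 + I*√13894)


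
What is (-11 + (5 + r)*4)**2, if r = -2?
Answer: 1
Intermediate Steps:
(-11 + (5 + r)*4)**2 = (-11 + (5 - 2)*4)**2 = (-11 + 3*4)**2 = (-11 + 12)**2 = 1**2 = 1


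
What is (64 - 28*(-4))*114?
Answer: 20064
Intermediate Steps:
(64 - 28*(-4))*114 = (64 + 112)*114 = 176*114 = 20064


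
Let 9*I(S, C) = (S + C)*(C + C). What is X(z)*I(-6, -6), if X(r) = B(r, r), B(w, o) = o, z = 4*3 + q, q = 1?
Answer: 208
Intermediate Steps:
I(S, C) = 2*C*(C + S)/9 (I(S, C) = ((S + C)*(C + C))/9 = ((C + S)*(2*C))/9 = (2*C*(C + S))/9 = 2*C*(C + S)/9)
z = 13 (z = 4*3 + 1 = 12 + 1 = 13)
X(r) = r
X(z)*I(-6, -6) = 13*((2/9)*(-6)*(-6 - 6)) = 13*((2/9)*(-6)*(-12)) = 13*16 = 208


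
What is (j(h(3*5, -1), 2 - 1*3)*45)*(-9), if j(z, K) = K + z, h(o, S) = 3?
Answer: -810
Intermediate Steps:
(j(h(3*5, -1), 2 - 1*3)*45)*(-9) = (((2 - 1*3) + 3)*45)*(-9) = (((2 - 3) + 3)*45)*(-9) = ((-1 + 3)*45)*(-9) = (2*45)*(-9) = 90*(-9) = -810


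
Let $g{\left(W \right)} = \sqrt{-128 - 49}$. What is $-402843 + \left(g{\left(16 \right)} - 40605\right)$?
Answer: $-443448 + i \sqrt{177} \approx -4.4345 \cdot 10^{5} + 13.304 i$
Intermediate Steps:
$g{\left(W \right)} = i \sqrt{177}$ ($g{\left(W \right)} = \sqrt{-177} = i \sqrt{177}$)
$-402843 + \left(g{\left(16 \right)} - 40605\right) = -402843 + \left(i \sqrt{177} - 40605\right) = -402843 - \left(40605 - i \sqrt{177}\right) = -443448 + i \sqrt{177}$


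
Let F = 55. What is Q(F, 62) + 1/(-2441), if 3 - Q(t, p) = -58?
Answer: 148900/2441 ≈ 61.000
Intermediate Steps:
Q(t, p) = 61 (Q(t, p) = 3 - 1*(-58) = 3 + 58 = 61)
Q(F, 62) + 1/(-2441) = 61 + 1/(-2441) = 61 - 1/2441 = 148900/2441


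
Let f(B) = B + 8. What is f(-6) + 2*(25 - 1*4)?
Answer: 44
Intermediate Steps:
f(B) = 8 + B
f(-6) + 2*(25 - 1*4) = (8 - 6) + 2*(25 - 1*4) = 2 + 2*(25 - 4) = 2 + 2*21 = 2 + 42 = 44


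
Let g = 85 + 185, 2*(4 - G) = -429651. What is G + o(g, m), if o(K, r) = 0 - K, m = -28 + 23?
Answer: 429119/2 ≈ 2.1456e+5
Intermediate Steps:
G = 429659/2 (G = 4 - ½*(-429651) = 4 + 429651/2 = 429659/2 ≈ 2.1483e+5)
m = -5
g = 270
o(K, r) = -K
G + o(g, m) = 429659/2 - 1*270 = 429659/2 - 270 = 429119/2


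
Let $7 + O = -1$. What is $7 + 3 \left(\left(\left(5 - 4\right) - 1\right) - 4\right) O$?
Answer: $103$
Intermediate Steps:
$O = -8$ ($O = -7 - 1 = -8$)
$7 + 3 \left(\left(\left(5 - 4\right) - 1\right) - 4\right) O = 7 + 3 \left(\left(\left(5 - 4\right) - 1\right) - 4\right) \left(-8\right) = 7 + 3 \left(\left(1 - 1\right) - 4\right) \left(-8\right) = 7 + 3 \left(0 - 4\right) \left(-8\right) = 7 + 3 \left(\left(-4\right) \left(-8\right)\right) = 7 + 3 \cdot 32 = 7 + 96 = 103$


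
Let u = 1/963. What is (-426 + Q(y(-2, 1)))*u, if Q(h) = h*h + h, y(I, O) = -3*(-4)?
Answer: -30/107 ≈ -0.28037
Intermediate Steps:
y(I, O) = 12
u = 1/963 ≈ 0.0010384
Q(h) = h + h**2 (Q(h) = h**2 + h = h + h**2)
(-426 + Q(y(-2, 1)))*u = (-426 + 12*(1 + 12))*(1/963) = (-426 + 12*13)*(1/963) = (-426 + 156)*(1/963) = -270*1/963 = -30/107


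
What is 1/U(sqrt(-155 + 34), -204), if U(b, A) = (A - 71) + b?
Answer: -25/6886 - I/6886 ≈ -0.0036306 - 0.00014522*I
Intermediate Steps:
U(b, A) = -71 + A + b (U(b, A) = (-71 + A) + b = -71 + A + b)
1/U(sqrt(-155 + 34), -204) = 1/(-71 - 204 + sqrt(-155 + 34)) = 1/(-71 - 204 + sqrt(-121)) = 1/(-71 - 204 + 11*I) = 1/(-275 + 11*I) = (-275 - 11*I)/75746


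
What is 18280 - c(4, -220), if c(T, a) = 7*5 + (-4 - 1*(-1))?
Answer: 18248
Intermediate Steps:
c(T, a) = 32 (c(T, a) = 35 + (-4 + 1) = 35 - 3 = 32)
18280 - c(4, -220) = 18280 - 1*32 = 18280 - 32 = 18248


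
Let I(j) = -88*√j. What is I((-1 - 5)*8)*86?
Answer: -30272*I*√3 ≈ -52433.0*I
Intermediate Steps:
I((-1 - 5)*8)*86 = -88*2*√2*√(-1 - 5)*86 = -88*4*I*√3*86 = -352*I*√3*86 = -30272*I*√3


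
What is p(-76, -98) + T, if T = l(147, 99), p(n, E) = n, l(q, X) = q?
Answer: 71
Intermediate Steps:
T = 147
p(-76, -98) + T = -76 + 147 = 71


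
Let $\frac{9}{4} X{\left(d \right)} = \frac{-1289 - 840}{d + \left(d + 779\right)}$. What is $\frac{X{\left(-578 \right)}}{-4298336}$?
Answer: $- \frac{2129}{3646063512} \approx -5.8392 \cdot 10^{-7}$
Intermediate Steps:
$X{\left(d \right)} = - \frac{8516}{9 \left(779 + 2 d\right)}$ ($X{\left(d \right)} = \frac{4 \frac{-1289 - 840}{d + \left(d + 779\right)}}{9} = \frac{4 \left(- \frac{2129}{d + \left(779 + d\right)}\right)}{9} = \frac{4 \left(- \frac{2129}{779 + 2 d}\right)}{9} = - \frac{8516}{9 \left(779 + 2 d\right)}$)
$\frac{X{\left(-578 \right)}}{-4298336} = \frac{\left(-8516\right) \frac{1}{7011 + 18 \left(-578\right)}}{-4298336} = - \frac{8516}{7011 - 10404} \left(- \frac{1}{4298336}\right) = - \frac{8516}{-3393} \left(- \frac{1}{4298336}\right) = \left(-8516\right) \left(- \frac{1}{3393}\right) \left(- \frac{1}{4298336}\right) = \frac{8516}{3393} \left(- \frac{1}{4298336}\right) = - \frac{2129}{3646063512}$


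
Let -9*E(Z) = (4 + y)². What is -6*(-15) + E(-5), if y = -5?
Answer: 809/9 ≈ 89.889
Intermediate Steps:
E(Z) = -⅑ (E(Z) = -(4 - 5)²/9 = -⅑*(-1)² = -⅑*1 = -⅑)
-6*(-15) + E(-5) = -6*(-15) - ⅑ = 90 - ⅑ = 809/9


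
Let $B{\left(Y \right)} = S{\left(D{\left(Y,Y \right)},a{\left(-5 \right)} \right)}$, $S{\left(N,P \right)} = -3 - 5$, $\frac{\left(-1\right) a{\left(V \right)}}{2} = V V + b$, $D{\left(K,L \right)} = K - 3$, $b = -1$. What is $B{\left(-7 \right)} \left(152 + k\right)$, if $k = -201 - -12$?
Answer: $296$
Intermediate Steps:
$D{\left(K,L \right)} = -3 + K$ ($D{\left(K,L \right)} = K - 3 = -3 + K$)
$a{\left(V \right)} = 2 - 2 V^{2}$ ($a{\left(V \right)} = - 2 \left(V V - 1\right) = - 2 \left(V^{2} - 1\right) = - 2 \left(-1 + V^{2}\right) = 2 - 2 V^{2}$)
$S{\left(N,P \right)} = -8$
$k = -189$ ($k = -201 + 12 = -189$)
$B{\left(Y \right)} = -8$
$B{\left(-7 \right)} \left(152 + k\right) = - 8 \left(152 - 189\right) = \left(-8\right) \left(-37\right) = 296$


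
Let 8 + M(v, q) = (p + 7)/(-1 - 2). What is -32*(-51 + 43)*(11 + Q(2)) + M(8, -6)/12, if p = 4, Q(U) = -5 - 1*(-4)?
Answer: 92125/36 ≈ 2559.0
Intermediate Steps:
Q(U) = -1 (Q(U) = -5 + 4 = -1)
M(v, q) = -35/3 (M(v, q) = -8 + (4 + 7)/(-1 - 2) = -8 + 11/(-3) = -8 + 11*(-⅓) = -8 - 11/3 = -35/3)
-32*(-51 + 43)*(11 + Q(2)) + M(8, -6)/12 = -32*(-51 + 43)*(11 - 1) - 35/3/12 = -(-256)*10 - 35/3*1/12 = -32*(-80) - 35/36 = 2560 - 35/36 = 92125/36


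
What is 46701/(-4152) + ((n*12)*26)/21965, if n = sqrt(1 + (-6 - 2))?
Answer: -15567/1384 + 312*I*sqrt(7)/21965 ≈ -11.248 + 0.037581*I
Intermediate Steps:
n = I*sqrt(7) (n = sqrt(1 - 8) = sqrt(-7) = I*sqrt(7) ≈ 2.6458*I)
46701/(-4152) + ((n*12)*26)/21965 = 46701/(-4152) + (((I*sqrt(7))*12)*26)/21965 = 46701*(-1/4152) + ((12*I*sqrt(7))*26)*(1/21965) = -15567/1384 + (312*I*sqrt(7))*(1/21965) = -15567/1384 + 312*I*sqrt(7)/21965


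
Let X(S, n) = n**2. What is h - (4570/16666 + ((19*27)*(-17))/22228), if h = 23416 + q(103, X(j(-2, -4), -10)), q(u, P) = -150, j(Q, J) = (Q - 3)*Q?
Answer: 4309488228897/185225924 ≈ 23266.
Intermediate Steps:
j(Q, J) = Q*(-3 + Q) (j(Q, J) = (-3 + Q)*Q = Q*(-3 + Q))
h = 23266 (h = 23416 - 150 = 23266)
h - (4570/16666 + ((19*27)*(-17))/22228) = 23266 - (4570/16666 + ((19*27)*(-17))/22228) = 23266 - (4570*(1/16666) + (513*(-17))*(1/22228)) = 23266 - (2285/8333 - 8721*1/22228) = 23266 - (2285/8333 - 8721/22228) = 23266 - 1*(-21881113/185225924) = 23266 + 21881113/185225924 = 4309488228897/185225924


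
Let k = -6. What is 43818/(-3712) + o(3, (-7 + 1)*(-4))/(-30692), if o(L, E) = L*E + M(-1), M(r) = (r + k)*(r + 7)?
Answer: -168121677/14241088 ≈ -11.805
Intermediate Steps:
M(r) = (-6 + r)*(7 + r) (M(r) = (r - 6)*(r + 7) = (-6 + r)*(7 + r))
o(L, E) = -42 + E*L (o(L, E) = L*E + (-42 - 1 + (-1)²) = E*L + (-42 - 1 + 1) = E*L - 42 = -42 + E*L)
43818/(-3712) + o(3, (-7 + 1)*(-4))/(-30692) = 43818/(-3712) + (-42 + ((-7 + 1)*(-4))*3)/(-30692) = 43818*(-1/3712) + (-42 - 6*(-4)*3)*(-1/30692) = -21909/1856 + (-42 + 24*3)*(-1/30692) = -21909/1856 + (-42 + 72)*(-1/30692) = -21909/1856 + 30*(-1/30692) = -21909/1856 - 15/15346 = -168121677/14241088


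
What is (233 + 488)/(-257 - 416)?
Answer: -721/673 ≈ -1.0713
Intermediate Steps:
(233 + 488)/(-257 - 416) = 721/(-673) = 721*(-1/673) = -721/673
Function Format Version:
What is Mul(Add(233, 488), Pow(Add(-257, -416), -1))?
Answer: Rational(-721, 673) ≈ -1.0713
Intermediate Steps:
Mul(Add(233, 488), Pow(Add(-257, -416), -1)) = Mul(721, Pow(-673, -1)) = Mul(721, Rational(-1, 673)) = Rational(-721, 673)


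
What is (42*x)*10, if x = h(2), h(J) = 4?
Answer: 1680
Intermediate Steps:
x = 4
(42*x)*10 = (42*4)*10 = 168*10 = 1680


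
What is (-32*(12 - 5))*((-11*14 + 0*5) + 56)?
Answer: 21952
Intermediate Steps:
(-32*(12 - 5))*((-11*14 + 0*5) + 56) = (-32*7)*((-154 + 0) + 56) = -224*(-154 + 56) = -224*(-98) = 21952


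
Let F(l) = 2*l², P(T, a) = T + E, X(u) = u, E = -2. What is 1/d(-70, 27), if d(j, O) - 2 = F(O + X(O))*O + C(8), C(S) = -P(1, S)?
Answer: 1/157467 ≈ 6.3505e-6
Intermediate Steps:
P(T, a) = -2 + T (P(T, a) = T - 2 = -2 + T)
C(S) = 1 (C(S) = -(-2 + 1) = -1*(-1) = 1)
d(j, O) = 3 + 8*O³ (d(j, O) = 2 + ((2*(O + O)²)*O + 1) = 2 + ((2*(2*O)²)*O + 1) = 2 + ((2*(4*O²))*O + 1) = 2 + ((8*O²)*O + 1) = 2 + (8*O³ + 1) = 2 + (1 + 8*O³) = 3 + 8*O³)
1/d(-70, 27) = 1/(3 + 8*27³) = 1/(3 + 8*19683) = 1/(3 + 157464) = 1/157467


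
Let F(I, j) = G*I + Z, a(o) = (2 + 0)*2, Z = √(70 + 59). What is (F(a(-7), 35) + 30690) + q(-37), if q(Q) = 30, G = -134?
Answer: 30184 + √129 ≈ 30195.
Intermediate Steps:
Z = √129 ≈ 11.358
a(o) = 4 (a(o) = 2*2 = 4)
F(I, j) = √129 - 134*I (F(I, j) = -134*I + √129 = √129 - 134*I)
(F(a(-7), 35) + 30690) + q(-37) = ((√129 - 134*4) + 30690) + 30 = ((√129 - 536) + 30690) + 30 = ((-536 + √129) + 30690) + 30 = (30154 + √129) + 30 = 30184 + √129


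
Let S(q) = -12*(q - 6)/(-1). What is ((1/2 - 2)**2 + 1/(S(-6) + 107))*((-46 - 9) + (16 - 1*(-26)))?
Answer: -4277/148 ≈ -28.899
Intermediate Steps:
S(q) = -72 + 12*q (S(q) = -12*(-6 + q)*(-1) = (72 - 12*q)*(-1) = -72 + 12*q)
((1/2 - 2)**2 + 1/(S(-6) + 107))*((-46 - 9) + (16 - 1*(-26))) = ((1/2 - 2)**2 + 1/((-72 + 12*(-6)) + 107))*((-46 - 9) + (16 - 1*(-26))) = ((1/2 - 2)**2 + 1/((-72 - 72) + 107))*(-55 + (16 + 26)) = ((-3/2)**2 + 1/(-144 + 107))*(-55 + 42) = (9/4 + 1/(-37))*(-13) = (9/4 - 1/37)*(-13) = (329/148)*(-13) = -4277/148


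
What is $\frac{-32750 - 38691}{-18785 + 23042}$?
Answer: $- \frac{71441}{4257} \approx -16.782$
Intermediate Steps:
$\frac{-32750 - 38691}{-18785 + 23042} = - \frac{71441}{4257}$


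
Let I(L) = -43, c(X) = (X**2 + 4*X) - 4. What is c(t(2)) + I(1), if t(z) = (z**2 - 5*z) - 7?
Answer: 70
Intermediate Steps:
t(z) = -7 + z**2 - 5*z
c(X) = -4 + X**2 + 4*X
c(t(2)) + I(1) = (-4 + (-7 + 2**2 - 5*2)**2 + 4*(-7 + 2**2 - 5*2)) - 43 = (-4 + (-7 + 4 - 10)**2 + 4*(-7 + 4 - 10)) - 43 = (-4 + (-13)**2 + 4*(-13)) - 43 = (-4 + 169 - 52) - 43 = 113 - 43 = 70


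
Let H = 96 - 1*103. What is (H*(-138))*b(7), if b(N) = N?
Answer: 6762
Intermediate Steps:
H = -7 (H = 96 - 103 = -7)
(H*(-138))*b(7) = -7*(-138)*7 = 966*7 = 6762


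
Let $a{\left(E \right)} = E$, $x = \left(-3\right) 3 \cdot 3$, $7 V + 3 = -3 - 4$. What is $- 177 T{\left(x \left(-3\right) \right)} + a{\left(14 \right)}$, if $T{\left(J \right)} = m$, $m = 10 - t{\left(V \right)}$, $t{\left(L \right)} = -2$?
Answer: $-2110$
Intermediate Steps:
$V = - \frac{10}{7}$ ($V = - \frac{3}{7} + \frac{-3 - 4}{7} = - \frac{3}{7} + \frac{1}{7} \left(-7\right) = - \frac{3}{7} - 1 = - \frac{10}{7} \approx -1.4286$)
$x = -27$ ($x = \left(-9\right) 3 = -27$)
$m = 12$ ($m = 10 - -2 = 10 + 2 = 12$)
$T{\left(J \right)} = 12$
$- 177 T{\left(x \left(-3\right) \right)} + a{\left(14 \right)} = \left(-177\right) 12 + 14 = -2124 + 14 = -2110$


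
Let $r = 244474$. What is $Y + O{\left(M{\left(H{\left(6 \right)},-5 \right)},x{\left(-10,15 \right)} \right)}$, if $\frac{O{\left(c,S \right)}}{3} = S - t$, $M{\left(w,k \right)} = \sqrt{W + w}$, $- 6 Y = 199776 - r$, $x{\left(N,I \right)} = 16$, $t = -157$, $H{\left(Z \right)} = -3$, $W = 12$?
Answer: $\frac{23906}{3} \approx 7968.7$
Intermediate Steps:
$Y = \frac{22349}{3}$ ($Y = - \frac{199776 - 244474}{6} = \left(- \frac{1}{6}\right) \left(-44698\right) = \frac{22349}{3} \approx 7449.7$)
$M{\left(w,k \right)} = \sqrt{12 + w}$
$O{\left(c,S \right)} = 471 + 3 S$ ($O{\left(c,S \right)} = 3 \left(S - -157\right) = 3 \left(S + 157\right) = 3 \left(157 + S\right) = 471 + 3 S$)
$Y + O{\left(M{\left(H{\left(6 \right)},-5 \right)},x{\left(-10,15 \right)} \right)} = \frac{22349}{3} + \left(471 + 3 \cdot 16\right) = \frac{22349}{3} + \left(471 + 48\right) = \frac{22349}{3} + 519 = \frac{23906}{3}$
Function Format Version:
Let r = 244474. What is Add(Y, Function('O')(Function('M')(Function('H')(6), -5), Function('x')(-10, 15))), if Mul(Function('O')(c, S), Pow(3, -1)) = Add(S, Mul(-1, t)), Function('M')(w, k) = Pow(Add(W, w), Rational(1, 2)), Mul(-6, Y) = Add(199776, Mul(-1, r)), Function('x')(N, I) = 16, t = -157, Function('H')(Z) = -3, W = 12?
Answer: Rational(23906, 3) ≈ 7968.7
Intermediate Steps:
Y = Rational(22349, 3) (Y = Mul(Rational(-1, 6), Add(199776, Mul(-1, 244474))) = Mul(Rational(-1, 6), Add(199776, -244474)) = Mul(Rational(-1, 6), -44698) = Rational(22349, 3) ≈ 7449.7)
Function('M')(w, k) = Pow(Add(12, w), Rational(1, 2))
Function('O')(c, S) = Add(471, Mul(3, S)) (Function('O')(c, S) = Mul(3, Add(S, Mul(-1, -157))) = Mul(3, Add(S, 157)) = Mul(3, Add(157, S)) = Add(471, Mul(3, S)))
Add(Y, Function('O')(Function('M')(Function('H')(6), -5), Function('x')(-10, 15))) = Add(Rational(22349, 3), Add(471, Mul(3, 16))) = Add(Rational(22349, 3), Add(471, 48)) = Add(Rational(22349, 3), 519) = Rational(23906, 3)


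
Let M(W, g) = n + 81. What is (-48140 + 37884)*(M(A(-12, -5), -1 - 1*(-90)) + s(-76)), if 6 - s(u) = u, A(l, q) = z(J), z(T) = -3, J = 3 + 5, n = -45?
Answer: -1210208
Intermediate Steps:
J = 8
A(l, q) = -3
s(u) = 6 - u
M(W, g) = 36 (M(W, g) = -45 + 81 = 36)
(-48140 + 37884)*(M(A(-12, -5), -1 - 1*(-90)) + s(-76)) = (-48140 + 37884)*(36 + (6 - 1*(-76))) = -10256*(36 + (6 + 76)) = -10256*(36 + 82) = -10256*118 = -1210208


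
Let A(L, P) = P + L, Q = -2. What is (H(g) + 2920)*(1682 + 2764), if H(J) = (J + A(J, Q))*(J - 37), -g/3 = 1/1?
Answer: 14405040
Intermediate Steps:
A(L, P) = L + P
g = -3 (g = -3/1 = -3*1 = -3)
H(J) = (-37 + J)*(-2 + 2*J) (H(J) = (J + (J - 2))*(J - 37) = (J + (-2 + J))*(-37 + J) = (-2 + 2*J)*(-37 + J) = (-37 + J)*(-2 + 2*J))
(H(g) + 2920)*(1682 + 2764) = ((74 - 76*(-3) + 2*(-3)²) + 2920)*(1682 + 2764) = ((74 + 228 + 2*9) + 2920)*4446 = ((74 + 228 + 18) + 2920)*4446 = (320 + 2920)*4446 = 3240*4446 = 14405040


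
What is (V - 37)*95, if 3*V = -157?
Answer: -25460/3 ≈ -8486.7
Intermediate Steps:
V = -157/3 (V = (1/3)*(-157) = -157/3 ≈ -52.333)
(V - 37)*95 = (-157/3 - 37)*95 = -268/3*95 = -25460/3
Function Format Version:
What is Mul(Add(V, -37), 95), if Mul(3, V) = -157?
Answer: Rational(-25460, 3) ≈ -8486.7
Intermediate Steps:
V = Rational(-157, 3) (V = Mul(Rational(1, 3), -157) = Rational(-157, 3) ≈ -52.333)
Mul(Add(V, -37), 95) = Mul(Add(Rational(-157, 3), -37), 95) = Mul(Rational(-268, 3), 95) = Rational(-25460, 3)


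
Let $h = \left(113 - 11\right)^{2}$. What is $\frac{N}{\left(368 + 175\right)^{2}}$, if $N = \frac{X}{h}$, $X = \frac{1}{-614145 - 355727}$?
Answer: $- \frac{1}{2975188072168512} \approx -3.3611 \cdot 10^{-16}$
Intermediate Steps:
$h = 10404$ ($h = 102^{2} = 10404$)
$X = - \frac{1}{969872}$ ($X = \frac{1}{-969872} = - \frac{1}{969872} \approx -1.0311 \cdot 10^{-6}$)
$N = - \frac{1}{10090548288}$ ($N = - \frac{1}{969872 \cdot 10404} = \left(- \frac{1}{969872}\right) \frac{1}{10404} = - \frac{1}{10090548288} \approx -9.9103 \cdot 10^{-11}$)
$\frac{N}{\left(368 + 175\right)^{2}} = - \frac{1}{10090548288 \left(368 + 175\right)^{2}} = - \frac{1}{10090548288 \cdot 543^{2}} = - \frac{1}{10090548288 \cdot 294849} = \left(- \frac{1}{10090548288}\right) \frac{1}{294849} = - \frac{1}{2975188072168512}$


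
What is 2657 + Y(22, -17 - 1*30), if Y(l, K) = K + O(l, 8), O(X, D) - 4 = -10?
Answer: 2604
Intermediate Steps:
O(X, D) = -6 (O(X, D) = 4 - 10 = -6)
Y(l, K) = -6 + K (Y(l, K) = K - 6 = -6 + K)
2657 + Y(22, -17 - 1*30) = 2657 + (-6 + (-17 - 1*30)) = 2657 + (-6 + (-17 - 30)) = 2657 + (-6 - 47) = 2657 - 53 = 2604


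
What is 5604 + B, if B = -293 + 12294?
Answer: 17605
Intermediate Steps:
B = 12001
5604 + B = 5604 + 12001 = 17605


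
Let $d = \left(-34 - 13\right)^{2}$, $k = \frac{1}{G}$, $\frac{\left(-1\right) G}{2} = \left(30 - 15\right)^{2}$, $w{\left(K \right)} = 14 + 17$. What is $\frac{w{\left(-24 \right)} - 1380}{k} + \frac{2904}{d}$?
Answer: $\frac{1340976354}{2209} \approx 6.0705 \cdot 10^{5}$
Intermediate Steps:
$w{\left(K \right)} = 31$
$G = -450$ ($G = - 2 \left(30 - 15\right)^{2} = - 2 \cdot 15^{2} = \left(-2\right) 225 = -450$)
$k = - \frac{1}{450}$ ($k = \frac{1}{-450} = - \frac{1}{450} \approx -0.0022222$)
$d = 2209$ ($d = \left(-47\right)^{2} = 2209$)
$\frac{w{\left(-24 \right)} - 1380}{k} + \frac{2904}{d} = \frac{31 - 1380}{- \frac{1}{450}} + \frac{2904}{2209} = \left(31 - 1380\right) \left(-450\right) + 2904 \cdot \frac{1}{2209} = \left(-1349\right) \left(-450\right) + \frac{2904}{2209} = 607050 + \frac{2904}{2209} = \frac{1340976354}{2209}$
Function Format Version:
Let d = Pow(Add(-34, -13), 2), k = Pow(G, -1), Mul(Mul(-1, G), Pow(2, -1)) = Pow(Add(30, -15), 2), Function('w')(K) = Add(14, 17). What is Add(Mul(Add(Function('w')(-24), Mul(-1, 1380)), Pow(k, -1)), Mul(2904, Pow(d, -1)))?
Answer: Rational(1340976354, 2209) ≈ 6.0705e+5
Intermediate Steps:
Function('w')(K) = 31
G = -450 (G = Mul(-2, Pow(Add(30, -15), 2)) = Mul(-2, Pow(15, 2)) = Mul(-2, 225) = -450)
k = Rational(-1, 450) (k = Pow(-450, -1) = Rational(-1, 450) ≈ -0.0022222)
d = 2209 (d = Pow(-47, 2) = 2209)
Add(Mul(Add(Function('w')(-24), Mul(-1, 1380)), Pow(k, -1)), Mul(2904, Pow(d, -1))) = Add(Mul(Add(31, Mul(-1, 1380)), Pow(Rational(-1, 450), -1)), Mul(2904, Pow(2209, -1))) = Add(Mul(Add(31, -1380), -450), Mul(2904, Rational(1, 2209))) = Add(Mul(-1349, -450), Rational(2904, 2209)) = Add(607050, Rational(2904, 2209)) = Rational(1340976354, 2209)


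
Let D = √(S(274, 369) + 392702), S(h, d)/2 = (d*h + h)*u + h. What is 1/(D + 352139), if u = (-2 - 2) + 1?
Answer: 352139/124002090351 - I*√215030/124002090351 ≈ 2.8398e-6 - 3.7396e-9*I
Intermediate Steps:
u = -3 (u = -4 + 1 = -3)
S(h, d) = -4*h - 6*d*h (S(h, d) = 2*((d*h + h)*(-3) + h) = 2*((h + d*h)*(-3) + h) = 2*((-3*h - 3*d*h) + h) = 2*(-2*h - 3*d*h) = -4*h - 6*d*h)
D = I*√215030 (D = √(2*274*(-2 - 3*369) + 392702) = √(2*274*(-2 - 1107) + 392702) = √(2*274*(-1109) + 392702) = √(-607732 + 392702) = √(-215030) = I*√215030 ≈ 463.71*I)
1/(D + 352139) = 1/(I*√215030 + 352139) = 1/(352139 + I*√215030)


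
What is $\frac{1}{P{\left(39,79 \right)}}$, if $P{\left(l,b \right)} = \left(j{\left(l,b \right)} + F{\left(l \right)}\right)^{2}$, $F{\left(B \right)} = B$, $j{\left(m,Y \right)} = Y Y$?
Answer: $\frac{1}{39438400} \approx 2.5356 \cdot 10^{-8}$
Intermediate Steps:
$j{\left(m,Y \right)} = Y^{2}$
$P{\left(l,b \right)} = \left(l + b^{2}\right)^{2}$ ($P{\left(l,b \right)} = \left(b^{2} + l\right)^{2} = \left(l + b^{2}\right)^{2}$)
$\frac{1}{P{\left(39,79 \right)}} = \frac{1}{\left(39 + 79^{2}\right)^{2}} = \frac{1}{\left(39 + 6241\right)^{2}} = \frac{1}{6280^{2}} = \frac{1}{39438400}$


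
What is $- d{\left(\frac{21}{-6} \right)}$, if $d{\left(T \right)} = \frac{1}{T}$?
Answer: $\frac{2}{7} \approx 0.28571$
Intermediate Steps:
$- d{\left(\frac{21}{-6} \right)} = - \frac{1}{21 \frac{1}{-6}} = - \frac{1}{21 \left(- \frac{1}{6}\right)} = - \frac{1}{- \frac{7}{2}} = \left(-1\right) \left(- \frac{2}{7}\right) = \frac{2}{7}$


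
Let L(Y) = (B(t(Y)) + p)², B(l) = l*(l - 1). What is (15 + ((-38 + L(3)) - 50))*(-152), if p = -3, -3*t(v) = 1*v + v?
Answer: 9728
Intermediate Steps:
t(v) = -2*v/3 (t(v) = -(1*v + v)/3 = -(v + v)/3 = -2*v/3)
B(l) = l*(-1 + l)
L(Y) = (-3 - 2*Y*(-1 - 2*Y/3)/3)² (L(Y) = ((-2*Y/3)*(-1 - 2*Y/3) - 3)² = (-2*Y*(-1 - 2*Y/3)/3 - 3)² = (-3 - 2*Y*(-1 - 2*Y/3)/3)²)
(15 + ((-38 + L(3)) - 50))*(-152) = (15 + ((-38 + (-27 + 2*3*(3 + 2*3))²/81) - 50))*(-152) = (15 + ((-38 + (-27 + 2*3*(3 + 6))²/81) - 50))*(-152) = (15 + ((-38 + (-27 + 2*3*9)²/81) - 50))*(-152) = (15 + ((-38 + (-27 + 54)²/81) - 50))*(-152) = (15 + ((-38 + (1/81)*27²) - 50))*(-152) = (15 + ((-38 + (1/81)*729) - 50))*(-152) = (15 + ((-38 + 9) - 50))*(-152) = (15 + (-29 - 50))*(-152) = (15 - 79)*(-152) = -64*(-152) = 9728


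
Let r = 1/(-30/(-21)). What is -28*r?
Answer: -98/5 ≈ -19.600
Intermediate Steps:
r = 7/10 (r = 1/(-30*(-1/21)) = 1/(10/7) = 7/10 ≈ 0.70000)
-28*r = -28*7/10 = -98/5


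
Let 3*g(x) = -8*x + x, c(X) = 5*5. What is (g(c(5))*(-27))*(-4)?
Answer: -6300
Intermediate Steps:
c(X) = 25
g(x) = -7*x/3 (g(x) = (-8*x + x)/3 = (-7*x)/3 = -7*x/3)
(g(c(5))*(-27))*(-4) = (-7/3*25*(-27))*(-4) = -175/3*(-27)*(-4) = 1575*(-4) = -6300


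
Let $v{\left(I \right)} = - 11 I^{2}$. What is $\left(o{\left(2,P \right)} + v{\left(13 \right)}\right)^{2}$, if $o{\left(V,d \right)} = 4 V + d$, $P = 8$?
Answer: $3396649$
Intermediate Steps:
$o{\left(V,d \right)} = d + 4 V$
$\left(o{\left(2,P \right)} + v{\left(13 \right)}\right)^{2} = \left(\left(8 + 4 \cdot 2\right) - 11 \cdot 13^{2}\right)^{2} = \left(\left(8 + 8\right) - 1859\right)^{2} = \left(16 - 1859\right)^{2} = \left(-1843\right)^{2} = 3396649$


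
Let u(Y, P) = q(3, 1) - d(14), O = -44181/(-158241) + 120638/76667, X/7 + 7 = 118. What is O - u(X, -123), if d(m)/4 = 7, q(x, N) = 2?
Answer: 112635177969/4043954249 ≈ 27.853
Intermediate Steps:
X = 777 (X = -49 + 7*118 = -49 + 826 = 777)
d(m) = 28 (d(m) = 4*7 = 28)
O = 7492367495/4043954249 (O = -44181*(-1/158241) + 120638*(1/76667) = 14727/52747 + 120638/76667 = 7492367495/4043954249 ≈ 1.8527)
u(Y, P) = -26 (u(Y, P) = 2 - 1*28 = 2 - 28 = -26)
O - u(X, -123) = 7492367495/4043954249 - 1*(-26) = 7492367495/4043954249 + 26 = 112635177969/4043954249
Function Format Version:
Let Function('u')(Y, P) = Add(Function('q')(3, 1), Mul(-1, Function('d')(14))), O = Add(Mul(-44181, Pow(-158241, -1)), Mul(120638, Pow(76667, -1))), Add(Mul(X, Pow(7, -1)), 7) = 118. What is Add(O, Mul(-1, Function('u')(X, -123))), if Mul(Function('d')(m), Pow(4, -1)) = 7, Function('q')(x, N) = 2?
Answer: Rational(112635177969, 4043954249) ≈ 27.853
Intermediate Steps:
X = 777 (X = Add(-49, Mul(7, 118)) = Add(-49, 826) = 777)
Function('d')(m) = 28 (Function('d')(m) = Mul(4, 7) = 28)
O = Rational(7492367495, 4043954249) (O = Add(Mul(-44181, Rational(-1, 158241)), Mul(120638, Rational(1, 76667))) = Add(Rational(14727, 52747), Rational(120638, 76667)) = Rational(7492367495, 4043954249) ≈ 1.8527)
Function('u')(Y, P) = -26 (Function('u')(Y, P) = Add(2, Mul(-1, 28)) = Add(2, -28) = -26)
Add(O, Mul(-1, Function('u')(X, -123))) = Add(Rational(7492367495, 4043954249), Mul(-1, -26)) = Add(Rational(7492367495, 4043954249), 26) = Rational(112635177969, 4043954249)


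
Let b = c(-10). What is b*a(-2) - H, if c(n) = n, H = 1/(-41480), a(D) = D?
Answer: 829601/41480 ≈ 20.000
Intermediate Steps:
H = -1/41480 ≈ -2.4108e-5
b = -10
b*a(-2) - H = -10*(-2) - 1*(-1/41480) = 20 + 1/41480 = 829601/41480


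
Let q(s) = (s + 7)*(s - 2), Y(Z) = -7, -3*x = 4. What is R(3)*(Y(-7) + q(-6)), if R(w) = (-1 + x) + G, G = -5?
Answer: 110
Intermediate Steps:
x = -4/3 (x = -1/3*4 = -4/3 ≈ -1.3333)
q(s) = (-2 + s)*(7 + s) (q(s) = (7 + s)*(-2 + s) = (-2 + s)*(7 + s))
R(w) = -22/3 (R(w) = (-1 - 4/3) - 5 = -7/3 - 5 = -22/3)
R(3)*(Y(-7) + q(-6)) = -22*(-7 + (-14 + (-6)**2 + 5*(-6)))/3 = -22*(-7 + (-14 + 36 - 30))/3 = -22*(-7 - 8)/3 = -22/3*(-15) = 110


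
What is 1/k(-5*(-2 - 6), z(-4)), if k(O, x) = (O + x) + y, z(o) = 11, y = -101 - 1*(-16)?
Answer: -1/34 ≈ -0.029412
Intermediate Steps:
y = -85 (y = -101 + 16 = -85)
k(O, x) = -85 + O + x (k(O, x) = (O + x) - 85 = -85 + O + x)
1/k(-5*(-2 - 6), z(-4)) = 1/(-85 - 5*(-2 - 6) + 11) = 1/(-85 - 5*(-8) + 11) = 1/(-85 + 40 + 11) = 1/(-34) = -1/34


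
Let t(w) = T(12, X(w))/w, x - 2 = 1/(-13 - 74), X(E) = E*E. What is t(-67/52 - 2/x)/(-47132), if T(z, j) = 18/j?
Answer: 3276127943712/103590953566993177 ≈ 3.1626e-5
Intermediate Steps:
X(E) = E²
x = 173/87 (x = 2 + 1/(-13 - 74) = 2 + 1/(-87) = 2 - 1/87 = 173/87 ≈ 1.9885)
t(w) = 18/w³ (t(w) = (18/(w²))/w = (18/w²)/w = 18/w³)
t(-67/52 - 2/x)/(-47132) = (18/(-67/52 - 2/173/87)³)/(-47132) = (18/(-67*1/52 - 2*87/173)³)*(-1/47132) = (18/(-67/52 - 174/173)³)*(-1/47132) = (18/(-20639/8996)³)*(-1/47132) = (18*(-728028431936/8791560177119))*(-1/47132) = -13104511774848/8791560177119*(-1/47132) = 3276127943712/103590953566993177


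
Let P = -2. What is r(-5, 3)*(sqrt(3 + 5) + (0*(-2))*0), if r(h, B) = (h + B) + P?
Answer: -8*sqrt(2) ≈ -11.314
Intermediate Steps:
r(h, B) = -2 + B + h (r(h, B) = (h + B) - 2 = (B + h) - 2 = -2 + B + h)
r(-5, 3)*(sqrt(3 + 5) + (0*(-2))*0) = (-2 + 3 - 5)*(sqrt(3 + 5) + (0*(-2))*0) = -4*(sqrt(8) + 0*0) = -4*(2*sqrt(2) + 0) = -8*sqrt(2)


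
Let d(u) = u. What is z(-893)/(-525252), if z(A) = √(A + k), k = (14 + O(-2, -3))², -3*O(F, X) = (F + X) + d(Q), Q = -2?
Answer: -I*√1409/787878 ≈ -4.7643e-5*I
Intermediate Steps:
O(F, X) = ⅔ - F/3 - X/3 (O(F, X) = -((F + X) - 2)/3 = -(-2 + F + X)/3 = ⅔ - F/3 - X/3)
k = 2401/9 (k = (14 + (⅔ - ⅓*(-2) - ⅓*(-3)))² = (14 + (⅔ + ⅔ + 1))² = (14 + 7/3)² = (49/3)² = 2401/9 ≈ 266.78)
z(A) = √(2401/9 + A) (z(A) = √(A + 2401/9) = √(2401/9 + A))
z(-893)/(-525252) = (√(2401 + 9*(-893))/3)/(-525252) = (√(2401 - 8037)/3)*(-1/525252) = (√(-5636)/3)*(-1/525252) = ((2*I*√1409)/3)*(-1/525252) = (2*I*√1409/3)*(-1/525252) = -I*√1409/787878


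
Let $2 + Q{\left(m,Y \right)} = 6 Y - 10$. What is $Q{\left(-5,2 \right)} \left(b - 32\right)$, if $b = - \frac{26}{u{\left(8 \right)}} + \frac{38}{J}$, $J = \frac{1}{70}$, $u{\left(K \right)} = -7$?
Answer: $0$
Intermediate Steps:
$J = \frac{1}{70} \approx 0.014286$
$b = \frac{18646}{7}$ ($b = - \frac{26}{-7} + 38 \frac{1}{\frac{1}{70}} = \left(-26\right) \left(- \frac{1}{7}\right) + 38 \cdot 70 = \frac{26}{7} + 2660 = \frac{18646}{7} \approx 2663.7$)
$Q{\left(m,Y \right)} = -12 + 6 Y$ ($Q{\left(m,Y \right)} = -2 + \left(6 Y - 10\right) = -2 + \left(-10 + 6 Y\right) = -12 + 6 Y$)
$Q{\left(-5,2 \right)} \left(b - 32\right) = \left(-12 + 6 \cdot 2\right) \left(\frac{18646}{7} - 32\right) = \left(-12 + 12\right) \frac{18422}{7} = 0 \cdot \frac{18422}{7} = 0$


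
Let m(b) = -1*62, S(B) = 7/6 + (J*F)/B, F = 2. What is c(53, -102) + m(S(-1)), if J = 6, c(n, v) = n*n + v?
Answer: 2645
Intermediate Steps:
c(n, v) = v + n² (c(n, v) = n² + v = v + n²)
S(B) = 7/6 + 12/B (S(B) = 7/6 + (6*2)/B = 7*(⅙) + 12/B = 7/6 + 12/B)
m(b) = -62
c(53, -102) + m(S(-1)) = (-102 + 53²) - 62 = (-102 + 2809) - 62 = 2707 - 62 = 2645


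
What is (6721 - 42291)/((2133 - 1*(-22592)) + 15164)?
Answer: -35570/39889 ≈ -0.89172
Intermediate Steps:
(6721 - 42291)/((2133 - 1*(-22592)) + 15164) = -35570/((2133 + 22592) + 15164) = -35570/(24725 + 15164) = -35570/39889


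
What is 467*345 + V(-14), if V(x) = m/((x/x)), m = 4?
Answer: 161119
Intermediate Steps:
V(x) = 4 (V(x) = 4/((x/x)) = 4/1 = 4*1 = 4)
467*345 + V(-14) = 467*345 + 4 = 161115 + 4 = 161119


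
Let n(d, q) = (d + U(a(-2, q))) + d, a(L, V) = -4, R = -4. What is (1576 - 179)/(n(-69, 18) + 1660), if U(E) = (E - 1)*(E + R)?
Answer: 127/142 ≈ 0.89437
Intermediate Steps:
U(E) = (-1 + E)*(-4 + E) (U(E) = (E - 1)*(E - 4) = (-1 + E)*(-4 + E))
n(d, q) = 40 + 2*d (n(d, q) = (d + (4 + (-4)**2 - 5*(-4))) + d = (d + (4 + 16 + 20)) + d = (d + 40) + d = (40 + d) + d = 40 + 2*d)
(1576 - 179)/(n(-69, 18) + 1660) = (1576 - 179)/((40 + 2*(-69)) + 1660) = 1397/((40 - 138) + 1660) = 1397/(-98 + 1660) = 1397/1562 = 1397*(1/1562) = 127/142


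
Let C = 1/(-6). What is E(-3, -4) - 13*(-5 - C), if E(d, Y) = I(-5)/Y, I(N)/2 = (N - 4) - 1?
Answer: 407/6 ≈ 67.833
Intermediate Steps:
I(N) = -10 + 2*N (I(N) = 2*((N - 4) - 1) = 2*((-4 + N) - 1) = 2*(-5 + N) = -10 + 2*N)
C = -⅙ ≈ -0.16667
E(d, Y) = -20/Y (E(d, Y) = (-10 + 2*(-5))/Y = (-10 - 10)/Y = -20/Y)
E(-3, -4) - 13*(-5 - C) = -20/(-4) - 13*(-5 - 1*(-⅙)) = -20*(-¼) - 13*(-5 + ⅙) = 5 - 13*(-29/6) = 5 + 377/6 = 407/6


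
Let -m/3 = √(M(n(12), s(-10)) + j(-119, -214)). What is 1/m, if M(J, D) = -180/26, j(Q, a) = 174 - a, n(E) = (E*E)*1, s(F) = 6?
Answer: -√64402/14862 ≈ -0.017075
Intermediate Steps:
n(E) = E² (n(E) = E²*1 = E²)
M(J, D) = -90/13 (M(J, D) = -180*1/26 = -90/13)
m = -3*√64402/13 (m = -3*√(-90/13 + (174 - 1*(-214))) = -3*√(-90/13 + (174 + 214)) = -3*√(-90/13 + 388) = -3*√64402/13 ≈ -58.564)
1/m = 1/(-3*√64402/13) = -√64402/14862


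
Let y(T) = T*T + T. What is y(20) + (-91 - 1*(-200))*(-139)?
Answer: -14731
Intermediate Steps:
y(T) = T + T² (y(T) = T² + T = T + T²)
y(20) + (-91 - 1*(-200))*(-139) = 20*(1 + 20) + (-91 - 1*(-200))*(-139) = 20*21 + (-91 + 200)*(-139) = 420 + 109*(-139) = 420 - 15151 = -14731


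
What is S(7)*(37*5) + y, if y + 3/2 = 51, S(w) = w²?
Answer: 18229/2 ≈ 9114.5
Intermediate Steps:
y = 99/2 (y = -3/2 + 51 = 99/2 ≈ 49.500)
S(7)*(37*5) + y = 7²*(37*5) + 99/2 = 49*185 + 99/2 = 9065 + 99/2 = 18229/2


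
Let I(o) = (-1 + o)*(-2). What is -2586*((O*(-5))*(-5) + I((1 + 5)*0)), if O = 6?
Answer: -393072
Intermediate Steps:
I(o) = 2 - 2*o
-2586*((O*(-5))*(-5) + I((1 + 5)*0)) = -2586*((6*(-5))*(-5) + (2 - 2*(1 + 5)*0)) = -2586*(-30*(-5) + (2 - 12*0)) = -2586*(150 + (2 - 2*0)) = -2586*(150 + (2 + 0)) = -2586*(150 + 2) = -393072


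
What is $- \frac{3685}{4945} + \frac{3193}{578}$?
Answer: $\frac{2731891}{571642} \approx 4.779$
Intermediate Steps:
$- \frac{3685}{4945} + \frac{3193}{578} = \left(-3685\right) \frac{1}{4945} + 3193 \cdot \frac{1}{578} = - \frac{737}{989} + \frac{3193}{578} = \frac{2731891}{571642}$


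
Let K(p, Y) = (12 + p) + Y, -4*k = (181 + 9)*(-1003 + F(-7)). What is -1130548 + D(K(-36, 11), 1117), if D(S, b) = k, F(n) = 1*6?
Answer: -2166381/2 ≈ -1.0832e+6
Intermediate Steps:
F(n) = 6
k = 94715/2 (k = -(181 + 9)*(-1003 + 6)/4 = -95*(-997)/2 = -1/4*(-189430) = 94715/2 ≈ 47358.)
K(p, Y) = 12 + Y + p
D(S, b) = 94715/2
-1130548 + D(K(-36, 11), 1117) = -1130548 + 94715/2 = -2166381/2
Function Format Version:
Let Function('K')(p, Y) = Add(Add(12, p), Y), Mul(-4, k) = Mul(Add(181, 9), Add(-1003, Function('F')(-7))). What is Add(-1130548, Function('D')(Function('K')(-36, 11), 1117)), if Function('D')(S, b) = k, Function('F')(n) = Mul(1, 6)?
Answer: Rational(-2166381, 2) ≈ -1.0832e+6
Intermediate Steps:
Function('F')(n) = 6
k = Rational(94715, 2) (k = Mul(Rational(-1, 4), Mul(Add(181, 9), Add(-1003, 6))) = Mul(Rational(-1, 4), Mul(190, -997)) = Mul(Rational(-1, 4), -189430) = Rational(94715, 2) ≈ 47358.)
Function('K')(p, Y) = Add(12, Y, p)
Function('D')(S, b) = Rational(94715, 2)
Add(-1130548, Function('D')(Function('K')(-36, 11), 1117)) = Add(-1130548, Rational(94715, 2)) = Rational(-2166381, 2)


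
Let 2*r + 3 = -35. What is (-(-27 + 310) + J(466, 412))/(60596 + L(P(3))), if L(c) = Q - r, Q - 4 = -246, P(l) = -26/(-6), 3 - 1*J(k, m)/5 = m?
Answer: -2328/60373 ≈ -0.038560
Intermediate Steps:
r = -19 (r = -3/2 + (½)*(-35) = -3/2 - 35/2 = -19)
J(k, m) = 15 - 5*m
P(l) = 13/3 (P(l) = -26*(-⅙) = 13/3)
Q = -242 (Q = 4 - 246 = -242)
L(c) = -223 (L(c) = -242 - 1*(-19) = -242 + 19 = -223)
(-(-27 + 310) + J(466, 412))/(60596 + L(P(3))) = (-(-27 + 310) + (15 - 5*412))/(60596 - 223) = (-1*283 + (15 - 2060))/60373 = (-283 - 2045)*(1/60373) = -2328*1/60373 = -2328/60373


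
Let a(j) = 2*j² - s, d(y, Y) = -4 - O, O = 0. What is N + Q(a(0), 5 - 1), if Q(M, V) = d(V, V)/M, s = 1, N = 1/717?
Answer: 2869/717 ≈ 4.0014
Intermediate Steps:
N = 1/717 ≈ 0.0013947
d(y, Y) = -4 (d(y, Y) = -4 - 1*0 = -4 + 0 = -4)
a(j) = -1 + 2*j² (a(j) = 2*j² - 1*1 = 2*j² - 1 = -1 + 2*j²)
Q(M, V) = -4/M
N + Q(a(0), 5 - 1) = 1/717 - 4/(-1 + 2*0²) = 1/717 - 4/(-1 + 2*0) = 1/717 - 4/(-1 + 0) = 1/717 - 4/(-1) = 1/717 - 4*(-1) = 1/717 + 4 = 2869/717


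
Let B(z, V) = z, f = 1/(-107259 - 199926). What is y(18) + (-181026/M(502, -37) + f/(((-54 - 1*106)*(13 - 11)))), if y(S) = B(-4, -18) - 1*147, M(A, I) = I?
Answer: 17245513348837/3637070400 ≈ 4741.6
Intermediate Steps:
f = -1/307185 (f = 1/(-307185) = -1/307185 ≈ -3.2554e-6)
y(S) = -151 (y(S) = -4 - 1*147 = -4 - 147 = -151)
y(18) + (-181026/M(502, -37) + f/(((-54 - 1*106)*(13 - 11)))) = -151 + (-181026/(-37) - 1/((-54 - 1*106)*(13 - 11))/307185) = -151 + (-181026*(-1/37) - 1/(2*(-54 - 106))/307185) = -151 + (181026/37 - 1/(307185*((-160*2)))) = -151 + (181026/37 - 1/307185/(-320)) = -151 + (181026/37 - 1/307185*(-1/320)) = -151 + (181026/37 + 1/98299200) = -151 + 17794710979237/3637070400 = 17245513348837/3637070400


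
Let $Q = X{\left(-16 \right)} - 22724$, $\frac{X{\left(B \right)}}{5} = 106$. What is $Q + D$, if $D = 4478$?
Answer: $-17716$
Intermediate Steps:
$X{\left(B \right)} = 530$ ($X{\left(B \right)} = 5 \cdot 106 = 530$)
$Q = -22194$ ($Q = 530 - 22724 = -22194$)
$Q + D = -22194 + 4478 = -17716$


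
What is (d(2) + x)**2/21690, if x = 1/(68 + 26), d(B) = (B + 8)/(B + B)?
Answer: 6962/23956605 ≈ 0.00029061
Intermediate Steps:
d(B) = (8 + B)/(2*B) (d(B) = (8 + B)/((2*B)) = (8 + B)*(1/(2*B)) = (8 + B)/(2*B))
x = 1/94 ≈ 0.010638
(d(2) + x)**2/21690 = ((1/2)*(8 + 2)/2 + 1/94)**2/21690 = ((1/2)*(1/2)*10 + 1/94)**2*(1/21690) = (5/2 + 1/94)**2*(1/21690) = (118/47)**2*(1/21690) = (13924/2209)*(1/21690) = 6962/23956605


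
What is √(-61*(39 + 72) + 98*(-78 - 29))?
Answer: I*√17257 ≈ 131.37*I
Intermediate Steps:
√(-61*(39 + 72) + 98*(-78 - 29)) = √(-61*111 + 98*(-107)) = √(-6771 - 10486) = √(-17257) = I*√17257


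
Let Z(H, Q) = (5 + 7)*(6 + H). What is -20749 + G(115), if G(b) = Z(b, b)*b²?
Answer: 19181951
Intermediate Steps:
Z(H, Q) = 72 + 12*H (Z(H, Q) = 12*(6 + H) = 72 + 12*H)
G(b) = b²*(72 + 12*b) (G(b) = (72 + 12*b)*b² = b²*(72 + 12*b))
-20749 + G(115) = -20749 + 12*115²*(6 + 115) = -20749 + 12*13225*121 = -20749 + 19202700 = 19181951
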